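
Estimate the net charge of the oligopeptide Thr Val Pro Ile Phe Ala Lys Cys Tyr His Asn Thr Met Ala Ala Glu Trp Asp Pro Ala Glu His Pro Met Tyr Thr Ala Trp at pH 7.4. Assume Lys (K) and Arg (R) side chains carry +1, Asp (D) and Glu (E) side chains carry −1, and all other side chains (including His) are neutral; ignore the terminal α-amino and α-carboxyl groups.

-2

Positive (K, R): Lys7 → +1.
Negative (D, E): Glu16, Asp18, Glu21 → −3.
Net charge = (+1) + (−3) = −2.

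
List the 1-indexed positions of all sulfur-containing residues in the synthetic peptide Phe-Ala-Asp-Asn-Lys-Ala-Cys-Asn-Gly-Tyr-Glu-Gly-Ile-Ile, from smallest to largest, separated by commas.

Cysteine (C, thiol) and methionine (M, thioether) are the two sulfur-containing amino acids.
Matching residues: Cys7.

7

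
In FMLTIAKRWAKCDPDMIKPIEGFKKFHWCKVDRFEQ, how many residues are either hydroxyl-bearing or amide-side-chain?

Hydroxyl-bearing: S, T, Y. Amide-side-chain: N, Q.
Hydroxyl-bearing residues here: T4 (1).
Amide-side-chain residues here: Q36 (1).
The two groups share no amino acid, so total = 1 + 1 = 2.

2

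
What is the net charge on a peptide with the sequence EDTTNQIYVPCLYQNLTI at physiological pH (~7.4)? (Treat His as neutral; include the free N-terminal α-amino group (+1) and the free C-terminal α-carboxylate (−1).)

Near pH 7.4, K and R contribute +1 each, D and E contribute −1 each, and every other side chain (His included, as stated) is uncharged.
Positive (K, R): none → +0.
Negative (D, E): E1, D2 → −2.
The N-terminus (+1) and C-terminus (−1) cancel.
Net charge = (+0) + (−2) = −2.

-2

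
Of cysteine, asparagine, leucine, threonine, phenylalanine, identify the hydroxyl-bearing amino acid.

threonine

The –OH-bearing residues are Ser, Thr (aliphatic alcohols), and Tyr (phenol).
Of the listed options, only threonine belongs to this group.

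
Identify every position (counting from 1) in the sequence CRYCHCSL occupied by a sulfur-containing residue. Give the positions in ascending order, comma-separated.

1, 4, 6

Only Cys (C) and Met (M) have a sulfur atom in the side chain.
Matching residues: C1, C4, C6.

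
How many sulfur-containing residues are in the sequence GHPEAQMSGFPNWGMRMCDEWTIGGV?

4

Cysteine (C, thiol) and methionine (M, thioether) are the two sulfur-containing amino acids.
Matching residues: M7, M15, M17, C18.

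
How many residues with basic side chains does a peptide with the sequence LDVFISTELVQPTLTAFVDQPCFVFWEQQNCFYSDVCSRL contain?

K, R, and H are the three residues with basic side chains (ε-amine, guanidinium, and imidazole respectively).
Matching residues: R39.

1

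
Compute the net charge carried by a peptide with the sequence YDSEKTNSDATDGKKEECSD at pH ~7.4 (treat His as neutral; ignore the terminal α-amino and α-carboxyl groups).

-4

At pH ~7.4 the Lys and Arg side chains are protonated (+1), the Asp and Glu side chains are deprotonated (−1), and with His taken as neutral all other side chains carry no charge.
Positive (K, R): K5, K14, K15 → +3.
Negative (D, E): D2, E4, D9, D12, E16, E17, D20 → −7.
Net charge = (+3) + (−7) = −4.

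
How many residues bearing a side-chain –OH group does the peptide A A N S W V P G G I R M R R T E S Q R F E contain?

3

The –OH-bearing residues are Ser, Thr (aliphatic alcohols), and Tyr (phenol).
Matching residues: S4, T15, S17.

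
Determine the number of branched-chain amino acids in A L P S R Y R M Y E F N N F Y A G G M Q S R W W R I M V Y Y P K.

3

The BCAAs are Val, Leu, and Ile — aliphatic side chains with a branch point.
Matching residues: L2, I26, V28.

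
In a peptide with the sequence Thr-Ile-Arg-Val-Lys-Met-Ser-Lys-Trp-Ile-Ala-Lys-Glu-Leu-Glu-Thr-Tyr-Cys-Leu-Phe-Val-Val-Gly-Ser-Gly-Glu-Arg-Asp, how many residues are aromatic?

F, W, and Y each carry an aromatic ring on the side chain.
Matching residues: Trp9, Tyr17, Phe20.

3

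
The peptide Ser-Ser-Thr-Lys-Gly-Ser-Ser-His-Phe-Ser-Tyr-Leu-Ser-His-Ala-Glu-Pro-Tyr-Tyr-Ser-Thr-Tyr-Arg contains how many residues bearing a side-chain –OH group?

13

S, T, and Y are the three residues with a side-chain hydroxyl.
Matching residues: Ser1, Ser2, Thr3, Ser6, Ser7, Ser10, Tyr11, Ser13, Tyr18, Tyr19, Ser20, Thr21, Tyr22.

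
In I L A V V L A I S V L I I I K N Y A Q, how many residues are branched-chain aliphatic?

11

Valine (V), leucine (L), and isoleucine (I) are the branched-chain amino acids.
Matching residues: I1, L2, V4, V5, L6, I8, V10, L11, I12, I13, I14.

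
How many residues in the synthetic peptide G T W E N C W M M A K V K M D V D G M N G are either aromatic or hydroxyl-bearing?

3

Aromatic: F, W, Y. Hydroxyl-bearing: S, T, Y.
Aromatic residues here: W3, W7 (2).
Hydroxyl-bearing residues here: T2 (1).
(Y belongs to both groups, but none appear in this sequence.) Total = 2 + 1 = 3.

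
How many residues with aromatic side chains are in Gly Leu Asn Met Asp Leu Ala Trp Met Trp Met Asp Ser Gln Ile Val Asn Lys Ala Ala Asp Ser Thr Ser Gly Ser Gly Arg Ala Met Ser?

F, W, and Y each carry an aromatic ring on the side chain.
Matching residues: Trp8, Trp10.

2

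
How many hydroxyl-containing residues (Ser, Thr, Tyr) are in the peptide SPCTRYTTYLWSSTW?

Matching residues: S1, T4, Y6, T7, T8, Y9, S12, S13, T14.

9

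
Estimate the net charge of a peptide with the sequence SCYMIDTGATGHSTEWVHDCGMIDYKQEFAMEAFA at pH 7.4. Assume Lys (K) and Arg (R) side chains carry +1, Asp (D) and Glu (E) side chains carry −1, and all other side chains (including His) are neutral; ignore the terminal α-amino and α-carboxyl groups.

Positive (K, R): K26 → +1.
Negative (D, E): D6, E15, D19, D24, E28, E32 → −6.
Net charge = (+1) + (−6) = −5.

-5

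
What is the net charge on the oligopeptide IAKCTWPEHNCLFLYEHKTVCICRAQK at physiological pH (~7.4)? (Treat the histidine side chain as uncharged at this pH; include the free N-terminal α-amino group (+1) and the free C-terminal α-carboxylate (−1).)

+2

Near pH 7.4, K and R contribute +1 each, D and E contribute −1 each, and every other side chain (His included, as stated) is uncharged.
Positive (K, R): K3, K18, R24, K27 → +4.
Negative (D, E): E8, E16 → −2.
The N-terminus (+1) and C-terminus (−1) cancel.
Net charge = (+4) + (−2) = +2.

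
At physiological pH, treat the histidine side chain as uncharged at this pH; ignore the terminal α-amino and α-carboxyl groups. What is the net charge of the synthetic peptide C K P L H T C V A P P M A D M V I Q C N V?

At pH ~7.4 the Lys and Arg side chains are protonated (+1), the Asp and Glu side chains are deprotonated (−1), and with His taken as neutral all other side chains carry no charge.
Positive (K, R): K2 → +1.
Negative (D, E): D14 → −1.
Net charge = (+1) + (−1) = 0.

0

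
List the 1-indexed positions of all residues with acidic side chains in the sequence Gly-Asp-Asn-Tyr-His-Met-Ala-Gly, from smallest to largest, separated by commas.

Only D (aspartate) and E (glutamate) carry a side-chain carboxylic acid.
Matching residues: Asp2.

2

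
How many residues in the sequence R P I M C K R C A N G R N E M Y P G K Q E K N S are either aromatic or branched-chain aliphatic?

Aromatic: F, W, Y. Branched-chain aliphatic: I, L, V.
Aromatic residues here: Y16 (1).
Branched-chain aliphatic residues here: I3 (1).
The two groups share no amino acid, so total = 1 + 1 = 2.

2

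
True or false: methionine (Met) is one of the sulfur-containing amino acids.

Cysteine (C, thiol) and methionine (M, thioether) are the two sulfur-containing amino acids.
Methionine is in this group.

True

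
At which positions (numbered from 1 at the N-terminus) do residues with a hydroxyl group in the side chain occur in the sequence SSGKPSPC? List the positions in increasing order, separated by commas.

Serine (S), threonine (T), and tyrosine (Y) each carry a hydroxyl group on the side chain.
Matching residues: S1, S2, S6.

1, 2, 6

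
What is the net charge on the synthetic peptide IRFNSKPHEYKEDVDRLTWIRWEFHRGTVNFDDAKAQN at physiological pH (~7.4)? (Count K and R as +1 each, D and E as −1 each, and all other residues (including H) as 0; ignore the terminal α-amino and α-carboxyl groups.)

Positive (K, R): R2, K6, K11, R16, R21, R26, K35 → +7.
Negative (D, E): E9, E12, D13, D15, E23, D32, D33 → −7.
Net charge = (+7) + (−7) = 0.

0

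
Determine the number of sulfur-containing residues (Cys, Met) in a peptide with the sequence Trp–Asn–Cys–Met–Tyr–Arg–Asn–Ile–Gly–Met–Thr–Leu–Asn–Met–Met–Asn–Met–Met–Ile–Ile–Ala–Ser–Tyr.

7

Matching residues: Cys3, Met4, Met10, Met14, Met15, Met17, Met18.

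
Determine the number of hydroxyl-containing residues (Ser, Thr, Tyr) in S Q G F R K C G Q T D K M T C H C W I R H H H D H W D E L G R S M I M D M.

4

Matching residues: S1, T10, T14, S32.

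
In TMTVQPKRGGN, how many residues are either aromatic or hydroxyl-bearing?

2

Aromatic: F, W, Y. Hydroxyl-bearing: S, T, Y.
Aromatic residues here: none (0).
Hydroxyl-bearing residues here: T1, T3 (2).
(Y belongs to both groups, but none appear in this sequence.) Total = 0 + 2 = 2.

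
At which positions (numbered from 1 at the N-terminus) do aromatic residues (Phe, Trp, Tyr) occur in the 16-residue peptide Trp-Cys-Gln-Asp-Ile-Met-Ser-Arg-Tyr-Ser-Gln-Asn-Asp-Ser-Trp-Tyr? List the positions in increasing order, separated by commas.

Matching residues: Trp1, Tyr9, Trp15, Tyr16.

1, 9, 15, 16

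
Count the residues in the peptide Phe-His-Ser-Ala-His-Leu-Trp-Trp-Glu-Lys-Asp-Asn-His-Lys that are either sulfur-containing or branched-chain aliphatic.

1

Sulfur-containing: C, M. Branched-chain aliphatic: I, L, V.
Sulfur-containing residues here: none (0).
Branched-chain aliphatic residues here: Leu6 (1).
The two groups share no amino acid, so total = 0 + 1 = 1.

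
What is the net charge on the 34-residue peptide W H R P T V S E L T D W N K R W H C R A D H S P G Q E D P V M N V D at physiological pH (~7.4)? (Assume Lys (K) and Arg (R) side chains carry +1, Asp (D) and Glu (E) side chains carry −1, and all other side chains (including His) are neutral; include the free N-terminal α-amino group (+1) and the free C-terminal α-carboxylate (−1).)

-2

Positive (K, R): R3, K14, R15, R19 → +4.
Negative (D, E): E8, D11, D21, E27, D28, D34 → −6.
The N-terminus (+1) and C-terminus (−1) cancel.
Net charge = (+4) + (−6) = −2.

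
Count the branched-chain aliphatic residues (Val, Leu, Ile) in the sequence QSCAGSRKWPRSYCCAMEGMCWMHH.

0

None of the 25 residues belong to this group.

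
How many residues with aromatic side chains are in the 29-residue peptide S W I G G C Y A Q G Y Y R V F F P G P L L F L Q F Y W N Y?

Phenylalanine (F), tryptophan (W), and tyrosine (Y) have aromatic ring side chains.
Matching residues: W2, Y7, Y11, Y12, F15, F16, F22, F25, Y26, W27, Y29.

11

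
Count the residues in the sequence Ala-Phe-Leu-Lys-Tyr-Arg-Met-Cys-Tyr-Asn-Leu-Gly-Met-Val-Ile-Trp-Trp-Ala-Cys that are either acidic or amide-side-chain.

Acidic: D, E. Amide-side-chain: N, Q.
Acidic residues here: none (0).
Amide-side-chain residues here: Asn10 (1).
The two groups share no amino acid, so total = 0 + 1 = 1.

1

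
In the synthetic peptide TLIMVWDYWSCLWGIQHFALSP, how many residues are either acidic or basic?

Acidic: D, E. Basic: H, K, R.
Acidic residues here: D7 (1).
Basic residues here: H17 (1).
The two groups share no amino acid, so total = 1 + 1 = 2.

2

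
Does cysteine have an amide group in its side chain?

No

Asparagine (N) and glutamine (Q) have uncharged amide side chains.
Cysteine is not in this group.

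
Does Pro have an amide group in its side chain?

No

The amide-side-chain residues are Asn (N) and Gln (Q).
Proline is not in this group.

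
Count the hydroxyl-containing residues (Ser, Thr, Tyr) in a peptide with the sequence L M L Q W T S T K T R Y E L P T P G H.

6

Matching residues: T6, S7, T8, T10, Y12, T16.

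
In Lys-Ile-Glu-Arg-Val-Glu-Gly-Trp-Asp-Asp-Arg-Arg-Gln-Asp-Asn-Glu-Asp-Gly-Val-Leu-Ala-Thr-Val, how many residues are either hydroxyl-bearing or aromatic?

2

Hydroxyl-bearing: S, T, Y. Aromatic: F, W, Y.
Hydroxyl-bearing residues here: Thr22 (1).
Aromatic residues here: Trp8 (1).
(Y belongs to both groups, but none appear in this sequence.) Total = 1 + 1 = 2.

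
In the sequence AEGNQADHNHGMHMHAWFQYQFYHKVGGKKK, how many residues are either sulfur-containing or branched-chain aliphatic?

3

Sulfur-containing: C, M. Branched-chain aliphatic: I, L, V.
Sulfur-containing residues here: M12, M14 (2).
Branched-chain aliphatic residues here: V26 (1).
The two groups share no amino acid, so total = 2 + 1 = 3.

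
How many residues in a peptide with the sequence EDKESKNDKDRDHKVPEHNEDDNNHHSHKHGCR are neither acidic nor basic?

10

Acidic: D, E. Basic: K, R, H. All other residues are neither.
Matching residues: S5, N7, V15, P16, N19, N23, N24, S27, G31, C32.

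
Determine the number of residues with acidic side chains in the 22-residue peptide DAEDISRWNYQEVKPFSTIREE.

Only D (aspartate) and E (glutamate) carry a side-chain carboxylic acid.
Matching residues: D1, E3, D4, E12, E21, E22.

6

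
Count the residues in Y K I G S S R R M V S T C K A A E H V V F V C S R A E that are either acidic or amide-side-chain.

Acidic: D, E. Amide-side-chain: N, Q.
Acidic residues here: E17, E27 (2).
Amide-side-chain residues here: none (0).
The two groups share no amino acid, so total = 2 + 0 = 2.

2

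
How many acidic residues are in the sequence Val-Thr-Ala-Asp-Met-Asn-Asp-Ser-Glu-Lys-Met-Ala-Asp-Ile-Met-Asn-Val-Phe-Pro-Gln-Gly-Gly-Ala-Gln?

The acidic residues are Asp (D) and Glu (E), whose side chains end in a carboxylate group.
Matching residues: Asp4, Asp7, Glu9, Asp13.

4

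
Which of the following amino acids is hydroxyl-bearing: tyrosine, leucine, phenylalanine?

S, T, and Y are the three residues with a side-chain hydroxyl.
Of the listed options, only tyrosine belongs to this group.

tyrosine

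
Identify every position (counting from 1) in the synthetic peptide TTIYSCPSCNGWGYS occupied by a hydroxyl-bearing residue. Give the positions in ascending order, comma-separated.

1, 2, 4, 5, 8, 14, 15

S, T, and Y are the three residues with a side-chain hydroxyl.
Matching residues: T1, T2, Y4, S5, S8, Y14, S15.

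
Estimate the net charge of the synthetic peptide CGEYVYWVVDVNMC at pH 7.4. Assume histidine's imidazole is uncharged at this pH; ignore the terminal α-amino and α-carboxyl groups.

At pH ~7.4 the Lys and Arg side chains are protonated (+1), the Asp and Glu side chains are deprotonated (−1), and with His taken as neutral all other side chains carry no charge.
Positive (K, R): none → +0.
Negative (D, E): E3, D10 → −2.
Net charge = (+0) + (−2) = −2.

-2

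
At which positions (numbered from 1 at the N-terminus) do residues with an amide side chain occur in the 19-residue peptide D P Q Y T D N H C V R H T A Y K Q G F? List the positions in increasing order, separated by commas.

3, 7, 17

The amide-side-chain residues are Asn (N) and Gln (Q).
Matching residues: Q3, N7, Q17.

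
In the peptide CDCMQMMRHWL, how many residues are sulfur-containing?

5

The sulfur-bearing residues are cysteine (–SH) and methionine (–S–CH₃).
Matching residues: C1, C3, M4, M6, M7.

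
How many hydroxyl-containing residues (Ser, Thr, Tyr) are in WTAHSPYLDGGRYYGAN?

5

Matching residues: T2, S5, Y7, Y13, Y14.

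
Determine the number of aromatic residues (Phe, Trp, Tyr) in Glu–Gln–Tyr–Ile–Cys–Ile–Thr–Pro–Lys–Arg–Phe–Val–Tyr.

3

Matching residues: Tyr3, Phe11, Tyr13.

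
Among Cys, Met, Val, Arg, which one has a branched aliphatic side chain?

V, L, and I make up the branched-chain aliphatic group.
Of the listed options, only Val belongs to this group.

Val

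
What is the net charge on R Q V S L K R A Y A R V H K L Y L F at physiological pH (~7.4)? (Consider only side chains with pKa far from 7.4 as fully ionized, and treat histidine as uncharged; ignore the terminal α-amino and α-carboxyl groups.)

At pH ~7.4 the Lys and Arg side chains are protonated (+1), the Asp and Glu side chains are deprotonated (−1), and with His taken as neutral all other side chains carry no charge.
Positive (K, R): R1, K6, R7, R11, K14 → +5.
Negative (D, E): none → −0.
Net charge = (+5) + (−0) = +5.

+5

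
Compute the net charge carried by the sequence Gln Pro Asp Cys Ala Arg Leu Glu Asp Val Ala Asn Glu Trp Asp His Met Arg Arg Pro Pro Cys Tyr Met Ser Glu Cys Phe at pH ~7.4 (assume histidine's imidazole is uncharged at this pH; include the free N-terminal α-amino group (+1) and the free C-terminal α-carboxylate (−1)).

The side chains ionized at physiological pH are Lys/Arg (+1) and Asp/Glu (−1); with His treated as neutral, nothing else contributes.
Positive (K, R): Arg6, Arg18, Arg19 → +3.
Negative (D, E): Asp3, Glu8, Asp9, Glu13, Asp15, Glu26 → −6.
The N-terminus (+1) and C-terminus (−1) cancel.
Net charge = (+3) + (−6) = −3.

-3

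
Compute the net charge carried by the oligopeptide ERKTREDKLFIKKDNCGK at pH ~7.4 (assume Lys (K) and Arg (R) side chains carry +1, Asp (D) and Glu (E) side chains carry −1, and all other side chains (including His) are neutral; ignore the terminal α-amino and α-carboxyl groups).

+3

Positive (K, R): R2, K3, R5, K8, K12, K13, K18 → +7.
Negative (D, E): E1, E6, D7, D14 → −4.
Net charge = (+7) + (−4) = +3.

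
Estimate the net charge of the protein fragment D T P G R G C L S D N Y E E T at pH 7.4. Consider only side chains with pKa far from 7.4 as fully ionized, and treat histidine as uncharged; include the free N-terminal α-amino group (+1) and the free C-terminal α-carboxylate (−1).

-3

Near pH 7.4, K and R contribute +1 each, D and E contribute −1 each, and every other side chain (His included, as stated) is uncharged.
Positive (K, R): R5 → +1.
Negative (D, E): D1, D10, E13, E14 → −4.
The N-terminus (+1) and C-terminus (−1) cancel.
Net charge = (+1) + (−4) = −3.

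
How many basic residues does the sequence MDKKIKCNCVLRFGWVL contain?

4

K, R, and H are the three residues with basic side chains (ε-amine, guanidinium, and imidazole respectively).
Matching residues: K3, K4, K6, R12.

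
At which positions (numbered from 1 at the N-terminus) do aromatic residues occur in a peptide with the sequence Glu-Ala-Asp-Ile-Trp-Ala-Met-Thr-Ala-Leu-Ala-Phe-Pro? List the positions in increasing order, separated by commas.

5, 12

Phenylalanine (F), tryptophan (W), and tyrosine (Y) have aromatic ring side chains.
Matching residues: Trp5, Phe12.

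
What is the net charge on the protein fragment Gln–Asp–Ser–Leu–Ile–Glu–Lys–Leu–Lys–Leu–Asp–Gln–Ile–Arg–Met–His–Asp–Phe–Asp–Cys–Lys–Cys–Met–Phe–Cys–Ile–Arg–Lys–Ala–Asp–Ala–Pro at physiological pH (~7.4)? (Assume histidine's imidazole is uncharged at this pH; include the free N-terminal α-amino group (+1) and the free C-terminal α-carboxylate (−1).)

0

At pH ~7.4 the Lys and Arg side chains are protonated (+1), the Asp and Glu side chains are deprotonated (−1), and with His taken as neutral all other side chains carry no charge.
Positive (K, R): Lys7, Lys9, Arg14, Lys21, Arg27, Lys28 → +6.
Negative (D, E): Asp2, Glu6, Asp11, Asp17, Asp19, Asp30 → −6.
The N-terminus (+1) and C-terminus (−1) cancel.
Net charge = (+6) + (−6) = 0.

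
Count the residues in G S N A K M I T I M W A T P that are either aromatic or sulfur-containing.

3

Aromatic: F, W, Y. Sulfur-containing: C, M.
Aromatic residues here: W11 (1).
Sulfur-containing residues here: M6, M10 (2).
The two groups share no amino acid, so total = 1 + 2 = 3.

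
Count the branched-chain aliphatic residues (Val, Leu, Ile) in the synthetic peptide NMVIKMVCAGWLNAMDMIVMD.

6

Matching residues: V3, I4, V7, L12, I18, V19.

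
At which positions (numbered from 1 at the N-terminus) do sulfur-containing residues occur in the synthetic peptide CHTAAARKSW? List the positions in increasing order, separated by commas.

1

The sulfur-bearing residues are cysteine (–SH) and methionine (–S–CH₃).
Matching residues: C1.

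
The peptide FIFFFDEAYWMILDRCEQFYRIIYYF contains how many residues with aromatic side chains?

Phenylalanine (F), tryptophan (W), and tyrosine (Y) have aromatic ring side chains.
Matching residues: F1, F3, F4, F5, Y9, W10, F19, Y20, Y24, Y25, F26.

11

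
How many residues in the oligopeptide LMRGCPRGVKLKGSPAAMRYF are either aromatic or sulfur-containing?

5

Aromatic: F, W, Y. Sulfur-containing: C, M.
Aromatic residues here: Y20, F21 (2).
Sulfur-containing residues here: M2, C5, M18 (3).
The two groups share no amino acid, so total = 2 + 3 = 5.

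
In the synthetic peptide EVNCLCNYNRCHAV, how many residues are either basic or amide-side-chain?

Basic: H, K, R. Amide-side-chain: N, Q.
Basic residues here: R10, H12 (2).
Amide-side-chain residues here: N3, N7, N9 (3).
The two groups share no amino acid, so total = 2 + 3 = 5.

5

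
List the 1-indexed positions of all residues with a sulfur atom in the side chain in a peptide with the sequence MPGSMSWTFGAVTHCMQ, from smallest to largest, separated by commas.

Cysteine (C, thiol) and methionine (M, thioether) are the two sulfur-containing amino acids.
Matching residues: M1, M5, C15, M16.

1, 5, 15, 16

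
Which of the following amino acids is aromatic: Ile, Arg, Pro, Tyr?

F, W, and Y each carry an aromatic ring on the side chain.
Of the listed options, only Tyr belongs to this group.

Tyr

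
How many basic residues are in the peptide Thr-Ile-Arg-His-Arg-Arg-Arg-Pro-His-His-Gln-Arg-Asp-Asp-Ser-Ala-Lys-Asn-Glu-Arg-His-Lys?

K, R, and H are the three residues with basic side chains (ε-amine, guanidinium, and imidazole respectively).
Matching residues: Arg3, His4, Arg5, Arg6, Arg7, His9, His10, Arg12, Lys17, Arg20, His21, Lys22.

12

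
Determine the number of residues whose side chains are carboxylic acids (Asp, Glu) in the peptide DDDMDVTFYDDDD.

8

Matching residues: D1, D2, D3, D5, D10, D11, D12, D13.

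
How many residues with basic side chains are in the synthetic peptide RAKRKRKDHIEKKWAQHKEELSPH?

12

Lysine (K), arginine (R), and histidine (H) have basic, nitrogen-containing side chains.
Matching residues: R1, K3, R4, K5, R6, K7, H9, K12, K13, H17, K18, H24.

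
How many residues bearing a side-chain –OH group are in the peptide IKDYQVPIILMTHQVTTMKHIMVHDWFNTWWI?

Serine (S), threonine (T), and tyrosine (Y) each carry a hydroxyl group on the side chain.
Matching residues: Y4, T12, T16, T17, T29.

5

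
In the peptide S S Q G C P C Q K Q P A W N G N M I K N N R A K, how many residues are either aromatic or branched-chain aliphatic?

Aromatic: F, W, Y. Branched-chain aliphatic: I, L, V.
Aromatic residues here: W13 (1).
Branched-chain aliphatic residues here: I18 (1).
The two groups share no amino acid, so total = 1 + 1 = 2.

2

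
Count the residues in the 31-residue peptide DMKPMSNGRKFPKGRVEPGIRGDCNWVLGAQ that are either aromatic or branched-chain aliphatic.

6

Aromatic: F, W, Y. Branched-chain aliphatic: I, L, V.
Aromatic residues here: F11, W26 (2).
Branched-chain aliphatic residues here: V16, I20, V27, L28 (4).
The two groups share no amino acid, so total = 2 + 4 = 6.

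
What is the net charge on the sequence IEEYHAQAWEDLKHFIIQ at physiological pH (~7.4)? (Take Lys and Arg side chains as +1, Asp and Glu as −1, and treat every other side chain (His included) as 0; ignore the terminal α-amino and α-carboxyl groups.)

-3

Positive (K, R): K13 → +1.
Negative (D, E): E2, E3, E10, D11 → −4.
Net charge = (+1) + (−4) = −3.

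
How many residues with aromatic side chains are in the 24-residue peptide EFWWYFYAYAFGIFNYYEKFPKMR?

12

Phenylalanine (F), tryptophan (W), and tyrosine (Y) have aromatic ring side chains.
Matching residues: F2, W3, W4, Y5, F6, Y7, Y9, F11, F14, Y16, Y17, F20.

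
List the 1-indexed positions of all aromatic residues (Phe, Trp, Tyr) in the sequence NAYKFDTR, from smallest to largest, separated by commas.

Matching residues: Y3, F5.

3, 5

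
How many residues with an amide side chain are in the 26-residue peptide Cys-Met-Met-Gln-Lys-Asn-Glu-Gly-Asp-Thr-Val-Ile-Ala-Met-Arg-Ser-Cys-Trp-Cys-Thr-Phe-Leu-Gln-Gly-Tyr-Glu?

3

Only N (asparagine) and Q (glutamine) carry a side-chain carboxamide.
Matching residues: Gln4, Asn6, Gln23.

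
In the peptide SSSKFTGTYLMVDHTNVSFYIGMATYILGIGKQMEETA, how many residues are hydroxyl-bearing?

12

S, T, and Y are the three residues with a side-chain hydroxyl.
Matching residues: S1, S2, S3, T6, T8, Y9, T15, S18, Y20, T25, Y26, T37.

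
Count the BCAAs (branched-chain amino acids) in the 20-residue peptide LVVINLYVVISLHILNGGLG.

Valine (V), leucine (L), and isoleucine (I) are the branched-chain amino acids.
Matching residues: L1, V2, V3, I4, L6, V8, V9, I10, L12, I14, L15, L19.

12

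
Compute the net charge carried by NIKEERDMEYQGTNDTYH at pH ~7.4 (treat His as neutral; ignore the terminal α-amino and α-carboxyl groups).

At pH ~7.4 the Lys and Arg side chains are protonated (+1), the Asp and Glu side chains are deprotonated (−1), and with His taken as neutral all other side chains carry no charge.
Positive (K, R): K3, R6 → +2.
Negative (D, E): E4, E5, D7, E9, D15 → −5.
Net charge = (+2) + (−5) = −3.

-3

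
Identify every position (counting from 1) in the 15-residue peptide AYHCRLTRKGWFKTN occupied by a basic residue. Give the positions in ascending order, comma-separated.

3, 5, 8, 9, 13

K, R, and H are the three residues with basic side chains (ε-amine, guanidinium, and imidazole respectively).
Matching residues: H3, R5, R8, K9, K13.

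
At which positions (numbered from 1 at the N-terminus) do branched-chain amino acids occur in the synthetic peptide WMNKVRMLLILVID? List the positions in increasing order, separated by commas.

V, L, and I make up the branched-chain aliphatic group.
Matching residues: V5, L8, L9, I10, L11, V12, I13.

5, 8, 9, 10, 11, 12, 13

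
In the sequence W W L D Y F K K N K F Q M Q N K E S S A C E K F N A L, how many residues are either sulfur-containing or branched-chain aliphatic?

4

Sulfur-containing: C, M. Branched-chain aliphatic: I, L, V.
Sulfur-containing residues here: M13, C21 (2).
Branched-chain aliphatic residues here: L3, L27 (2).
The two groups share no amino acid, so total = 2 + 2 = 4.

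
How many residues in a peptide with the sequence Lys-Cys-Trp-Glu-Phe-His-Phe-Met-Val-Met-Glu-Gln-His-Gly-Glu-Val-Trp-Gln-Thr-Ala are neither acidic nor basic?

14

Acidic: D, E. Basic: K, R, H. All other residues are neither.
Matching residues: Cys2, Trp3, Phe5, Phe7, Met8, Val9, Met10, Gln12, Gly14, Val16, Trp17, Gln18, Thr19, Ala20.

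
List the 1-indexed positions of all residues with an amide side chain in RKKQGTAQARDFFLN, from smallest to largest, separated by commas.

Only N (asparagine) and Q (glutamine) carry a side-chain carboxamide.
Matching residues: Q4, Q8, N15.

4, 8, 15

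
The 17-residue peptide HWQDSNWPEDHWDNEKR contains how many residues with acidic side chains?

Only D (aspartate) and E (glutamate) carry a side-chain carboxylic acid.
Matching residues: D4, E9, D10, D13, E15.

5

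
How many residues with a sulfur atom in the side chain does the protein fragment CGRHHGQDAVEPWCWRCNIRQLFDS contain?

The sulfur-bearing residues are cysteine (–SH) and methionine (–S–CH₃).
Matching residues: C1, C14, C17.

3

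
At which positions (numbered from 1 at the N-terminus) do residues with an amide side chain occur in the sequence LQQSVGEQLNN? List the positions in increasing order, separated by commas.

Asparagine (N) and glutamine (Q) have uncharged amide side chains.
Matching residues: Q2, Q3, Q8, N10, N11.

2, 3, 8, 10, 11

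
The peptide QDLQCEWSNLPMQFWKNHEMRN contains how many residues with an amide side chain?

6

Asparagine (N) and glutamine (Q) have uncharged amide side chains.
Matching residues: Q1, Q4, N9, Q13, N17, N22.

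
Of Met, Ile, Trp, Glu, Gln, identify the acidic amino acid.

Glu

Only D (aspartate) and E (glutamate) carry a side-chain carboxylic acid.
Of the listed options, only Glu belongs to this group.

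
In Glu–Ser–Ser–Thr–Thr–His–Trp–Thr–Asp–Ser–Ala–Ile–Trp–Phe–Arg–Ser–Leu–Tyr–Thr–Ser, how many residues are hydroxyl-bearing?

10

S, T, and Y are the three residues with a side-chain hydroxyl.
Matching residues: Ser2, Ser3, Thr4, Thr5, Thr8, Ser10, Ser16, Tyr18, Thr19, Ser20.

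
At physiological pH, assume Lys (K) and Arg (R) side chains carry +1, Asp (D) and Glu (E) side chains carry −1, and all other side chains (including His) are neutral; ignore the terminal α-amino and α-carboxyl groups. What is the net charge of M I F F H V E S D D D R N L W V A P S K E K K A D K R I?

Positive (K, R): R12, K20, K22, K23, K26, R27 → +6.
Negative (D, E): E7, D9, D10, D11, E21, D25 → −6.
Net charge = (+6) + (−6) = 0.

0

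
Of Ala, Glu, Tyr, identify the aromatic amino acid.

Tyr

F, W, and Y each carry an aromatic ring on the side chain.
Of the listed options, only Tyr belongs to this group.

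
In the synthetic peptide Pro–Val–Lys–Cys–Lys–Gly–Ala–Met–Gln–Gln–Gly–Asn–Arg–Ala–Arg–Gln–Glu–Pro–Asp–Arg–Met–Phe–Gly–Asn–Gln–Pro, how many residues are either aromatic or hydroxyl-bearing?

Aromatic: F, W, Y. Hydroxyl-bearing: S, T, Y.
Aromatic residues here: Phe22 (1).
Hydroxyl-bearing residues here: none (0).
(Y belongs to both groups, but none appear in this sequence.) Total = 1 + 0 = 1.

1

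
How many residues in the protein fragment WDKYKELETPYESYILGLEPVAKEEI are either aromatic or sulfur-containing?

4

Aromatic: F, W, Y. Sulfur-containing: C, M.
Aromatic residues here: W1, Y4, Y11, Y14 (4).
Sulfur-containing residues here: none (0).
The two groups share no amino acid, so total = 4 + 0 = 4.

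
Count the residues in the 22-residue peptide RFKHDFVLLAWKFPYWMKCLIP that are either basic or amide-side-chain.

5

Basic: H, K, R. Amide-side-chain: N, Q.
Basic residues here: R1, K3, H4, K12, K18 (5).
Amide-side-chain residues here: none (0).
The two groups share no amino acid, so total = 5 + 0 = 5.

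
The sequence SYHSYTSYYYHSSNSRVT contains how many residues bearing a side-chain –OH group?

Serine (S), threonine (T), and tyrosine (Y) each carry a hydroxyl group on the side chain.
Matching residues: S1, Y2, S4, Y5, T6, S7, Y8, Y9, Y10, S12, S13, S15, T18.

13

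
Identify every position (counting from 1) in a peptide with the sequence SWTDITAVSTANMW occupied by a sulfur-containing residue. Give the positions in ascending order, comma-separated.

Matching residues: M13.

13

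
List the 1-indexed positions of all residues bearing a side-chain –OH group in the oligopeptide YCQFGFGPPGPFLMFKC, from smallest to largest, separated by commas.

The –OH-bearing residues are Ser, Thr (aliphatic alcohols), and Tyr (phenol).
Matching residues: Y1.

1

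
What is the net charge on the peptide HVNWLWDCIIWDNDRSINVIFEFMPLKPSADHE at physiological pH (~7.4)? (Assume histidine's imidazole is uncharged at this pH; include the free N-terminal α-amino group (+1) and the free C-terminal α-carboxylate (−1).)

At pH ~7.4 the Lys and Arg side chains are protonated (+1), the Asp and Glu side chains are deprotonated (−1), and with His taken as neutral all other side chains carry no charge.
Positive (K, R): R15, K27 → +2.
Negative (D, E): D7, D12, D14, E22, D31, E33 → −6.
The N-terminus (+1) and C-terminus (−1) cancel.
Net charge = (+2) + (−6) = −4.

-4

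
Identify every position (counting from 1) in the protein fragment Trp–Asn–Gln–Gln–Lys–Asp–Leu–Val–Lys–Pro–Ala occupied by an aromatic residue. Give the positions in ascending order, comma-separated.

1

F, W, and Y each carry an aromatic ring on the side chain.
Matching residues: Trp1.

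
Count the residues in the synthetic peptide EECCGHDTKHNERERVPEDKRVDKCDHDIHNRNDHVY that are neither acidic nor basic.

Acidic: D, E. Basic: K, R, H. All other residues are neither.
Matching residues: C3, C4, G5, T8, N11, V16, P17, V22, C25, I29, N31, N33, V36, Y37.

14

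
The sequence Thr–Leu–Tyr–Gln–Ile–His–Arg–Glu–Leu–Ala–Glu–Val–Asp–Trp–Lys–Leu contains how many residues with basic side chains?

K, R, and H are the three residues with basic side chains (ε-amine, guanidinium, and imidazole respectively).
Matching residues: His6, Arg7, Lys15.

3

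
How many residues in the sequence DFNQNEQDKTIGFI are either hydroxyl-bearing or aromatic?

Hydroxyl-bearing: S, T, Y. Aromatic: F, W, Y.
Hydroxyl-bearing residues here: T10 (1).
Aromatic residues here: F2, F13 (2).
(Y belongs to both groups, but none appear in this sequence.) Total = 1 + 2 = 3.

3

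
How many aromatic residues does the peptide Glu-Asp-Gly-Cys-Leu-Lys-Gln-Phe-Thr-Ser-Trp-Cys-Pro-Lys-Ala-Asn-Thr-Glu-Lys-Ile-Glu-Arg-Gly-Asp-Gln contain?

Phenylalanine (F), tryptophan (W), and tyrosine (Y) have aromatic ring side chains.
Matching residues: Phe8, Trp11.

2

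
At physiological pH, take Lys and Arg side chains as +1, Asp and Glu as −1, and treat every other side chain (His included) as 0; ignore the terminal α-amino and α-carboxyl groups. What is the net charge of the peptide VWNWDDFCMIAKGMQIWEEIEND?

-5

Positive (K, R): K12 → +1.
Negative (D, E): D5, D6, E18, E19, E21, D23 → −6.
Net charge = (+1) + (−6) = −5.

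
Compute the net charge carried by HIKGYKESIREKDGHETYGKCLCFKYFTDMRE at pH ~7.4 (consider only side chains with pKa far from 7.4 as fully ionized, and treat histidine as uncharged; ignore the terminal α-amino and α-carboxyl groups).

Near pH 7.4, K and R contribute +1 each, D and E contribute −1 each, and every other side chain (His included, as stated) is uncharged.
Positive (K, R): K3, K6, R10, K12, K20, K25, R31 → +7.
Negative (D, E): E7, E11, D13, E16, D29, E32 → −6.
Net charge = (+7) + (−6) = +1.

+1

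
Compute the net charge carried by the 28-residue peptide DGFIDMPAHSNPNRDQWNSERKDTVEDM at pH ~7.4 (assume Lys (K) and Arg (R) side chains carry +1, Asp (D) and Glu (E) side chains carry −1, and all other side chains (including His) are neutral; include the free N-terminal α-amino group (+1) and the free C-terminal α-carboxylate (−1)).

-4

Positive (K, R): R14, R21, K22 → +3.
Negative (D, E): D1, D5, D15, E20, D23, E26, D27 → −7.
The N-terminus (+1) and C-terminus (−1) cancel.
Net charge = (+3) + (−7) = −4.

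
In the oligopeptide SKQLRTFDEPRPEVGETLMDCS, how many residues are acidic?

The acidic residues are Asp (D) and Glu (E), whose side chains end in a carboxylate group.
Matching residues: D8, E9, E13, E16, D20.

5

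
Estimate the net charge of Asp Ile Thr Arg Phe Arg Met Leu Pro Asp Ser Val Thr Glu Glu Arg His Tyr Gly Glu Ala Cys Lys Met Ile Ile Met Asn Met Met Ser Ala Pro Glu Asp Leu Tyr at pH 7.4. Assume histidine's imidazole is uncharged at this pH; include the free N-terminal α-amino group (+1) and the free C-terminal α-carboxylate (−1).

-3

Near pH 7.4, K and R contribute +1 each, D and E contribute −1 each, and every other side chain (His included, as stated) is uncharged.
Positive (K, R): Arg4, Arg6, Arg16, Lys23 → +4.
Negative (D, E): Asp1, Asp10, Glu14, Glu15, Glu20, Glu34, Asp35 → −7.
The N-terminus (+1) and C-terminus (−1) cancel.
Net charge = (+4) + (−7) = −3.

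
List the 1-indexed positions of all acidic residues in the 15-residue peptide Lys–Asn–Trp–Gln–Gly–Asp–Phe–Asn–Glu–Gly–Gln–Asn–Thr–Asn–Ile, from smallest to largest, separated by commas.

Only D (aspartate) and E (glutamate) carry a side-chain carboxylic acid.
Matching residues: Asp6, Glu9.

6, 9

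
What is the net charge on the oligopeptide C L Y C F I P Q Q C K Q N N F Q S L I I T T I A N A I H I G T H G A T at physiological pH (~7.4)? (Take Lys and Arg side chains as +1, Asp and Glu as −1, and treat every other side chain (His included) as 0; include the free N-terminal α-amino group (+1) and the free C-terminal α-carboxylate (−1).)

Positive (K, R): K11 → +1.
Negative (D, E): none → −0.
The N-terminus (+1) and C-terminus (−1) cancel.
Net charge = (+1) + (−0) = +1.

+1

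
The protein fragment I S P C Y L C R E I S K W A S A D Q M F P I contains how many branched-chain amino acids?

4

Valine (V), leucine (L), and isoleucine (I) are the branched-chain amino acids.
Matching residues: I1, L6, I10, I22.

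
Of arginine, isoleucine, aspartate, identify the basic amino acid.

K, R, and H are the three residues with basic side chains (ε-amine, guanidinium, and imidazole respectively).
Of the listed options, only arginine belongs to this group.

arginine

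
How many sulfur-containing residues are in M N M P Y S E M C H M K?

5

Cysteine (C, thiol) and methionine (M, thioether) are the two sulfur-containing amino acids.
Matching residues: M1, M3, M8, C9, M11.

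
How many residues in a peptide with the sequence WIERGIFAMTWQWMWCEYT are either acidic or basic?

3

Acidic: D, E. Basic: H, K, R.
Acidic residues here: E3, E17 (2).
Basic residues here: R4 (1).
The two groups share no amino acid, so total = 2 + 1 = 3.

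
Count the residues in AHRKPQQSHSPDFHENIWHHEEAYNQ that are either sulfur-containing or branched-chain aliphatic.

1

Sulfur-containing: C, M. Branched-chain aliphatic: I, L, V.
Sulfur-containing residues here: none (0).
Branched-chain aliphatic residues here: I17 (1).
The two groups share no amino acid, so total = 0 + 1 = 1.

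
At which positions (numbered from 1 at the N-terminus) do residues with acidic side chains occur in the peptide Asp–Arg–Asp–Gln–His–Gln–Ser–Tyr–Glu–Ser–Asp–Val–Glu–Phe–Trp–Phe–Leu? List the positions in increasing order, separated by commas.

1, 3, 9, 11, 13

The acidic residues are Asp (D) and Glu (E), whose side chains end in a carboxylate group.
Matching residues: Asp1, Asp3, Glu9, Asp11, Glu13.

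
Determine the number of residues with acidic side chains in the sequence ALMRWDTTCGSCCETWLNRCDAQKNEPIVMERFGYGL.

Only D (aspartate) and E (glutamate) carry a side-chain carboxylic acid.
Matching residues: D6, E14, D21, E26, E31.

5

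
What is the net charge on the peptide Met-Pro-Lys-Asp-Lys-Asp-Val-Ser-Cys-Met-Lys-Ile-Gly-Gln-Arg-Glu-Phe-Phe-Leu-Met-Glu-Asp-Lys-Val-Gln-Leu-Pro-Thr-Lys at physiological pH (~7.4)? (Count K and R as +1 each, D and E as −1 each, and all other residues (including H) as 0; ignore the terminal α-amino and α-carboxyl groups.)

Positive (K, R): Lys3, Lys5, Lys11, Arg15, Lys23, Lys29 → +6.
Negative (D, E): Asp4, Asp6, Glu16, Glu21, Asp22 → −5.
Net charge = (+6) + (−5) = +1.

+1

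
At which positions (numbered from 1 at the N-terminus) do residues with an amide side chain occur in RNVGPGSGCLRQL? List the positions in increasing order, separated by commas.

Only N (asparagine) and Q (glutamine) carry a side-chain carboxamide.
Matching residues: N2, Q12.

2, 12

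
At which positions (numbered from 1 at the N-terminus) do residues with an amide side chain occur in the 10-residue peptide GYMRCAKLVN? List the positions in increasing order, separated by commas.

The amide-side-chain residues are Asn (N) and Gln (Q).
Matching residues: N10.

10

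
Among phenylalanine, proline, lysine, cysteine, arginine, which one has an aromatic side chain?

The aromatic amino acids are Phe (F, benzyl), Trp (W, indole), and Tyr (Y, phenol).
Of the listed options, only phenylalanine belongs to this group.

phenylalanine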